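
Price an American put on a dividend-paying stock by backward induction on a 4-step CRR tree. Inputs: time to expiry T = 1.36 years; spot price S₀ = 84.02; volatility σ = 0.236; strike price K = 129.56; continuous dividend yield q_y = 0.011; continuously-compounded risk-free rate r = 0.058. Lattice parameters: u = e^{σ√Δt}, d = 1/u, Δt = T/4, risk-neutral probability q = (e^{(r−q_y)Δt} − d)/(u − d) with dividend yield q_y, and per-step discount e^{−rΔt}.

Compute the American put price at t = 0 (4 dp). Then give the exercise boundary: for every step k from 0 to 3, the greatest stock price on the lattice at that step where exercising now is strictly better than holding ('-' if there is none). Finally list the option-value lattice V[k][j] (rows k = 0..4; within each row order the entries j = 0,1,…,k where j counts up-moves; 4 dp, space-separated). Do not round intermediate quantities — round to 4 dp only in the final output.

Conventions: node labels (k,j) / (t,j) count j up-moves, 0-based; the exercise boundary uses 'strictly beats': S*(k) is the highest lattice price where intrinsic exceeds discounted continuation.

price = 45.5400
boundary = 84.0200 96.4153 84.0200 96.4153
tree:
45.5400
56.3418 33.1447
65.7548 45.5400 20.0057
73.9578 56.3418 33.1447 8.8304
81.1061 65.7548 45.5400 18.9207 0.0000

Δt=0.34000  u=1.14753  d=0.87144  q=0.52400  discount=0.98047
step 4 (expiry): payoffs max(K−S,0) = 81.1061 65.7548 45.5400 18.9207 0.0000
step 3: (k=3,j=0): S=55.6022, K−S=73.9578, hold=71.6354 ⇒ V=73.9578 exercise | (k=3,j=1): S=73.2182, K−S=56.3418, hold=54.0852 ⇒ V=56.3418 exercise | (k=3,j=2): S=96.4153, K−S=33.1447, hold=30.9747 ⇒ V=33.1447 exercise | (k=3,j=3): S=126.9618, K−S=2.5982, hold=8.8304 ⇒ V=8.8304 continue  boundary S*=96.4153
step 2: (k=2,j=0): S=63.8052, K−S=65.7548, hold=63.4631 ⇒ V=65.7548 exercise | (k=2,j=1): S=84.0200, K−S=45.5400, hold=43.3238 ⇒ V=45.5400 exercise | (k=2,j=2): S=110.6393, K−S=18.9207, hold=20.0057 ⇒ V=20.0057 continue  boundary S*=84.0200
step 1: (k=1,j=0): S=73.2182, K−S=56.3418, hold=54.0852 ⇒ V=56.3418 exercise | (k=1,j=1): S=96.4153, K−S=33.1447, hold=31.5321 ⇒ V=33.1447 exercise  boundary S*=96.4153
step 0: (k=0,j=0): S=84.0200, K−S=45.5400, hold=43.3238 ⇒ V=45.5400 exercise  boundary S*=84.0200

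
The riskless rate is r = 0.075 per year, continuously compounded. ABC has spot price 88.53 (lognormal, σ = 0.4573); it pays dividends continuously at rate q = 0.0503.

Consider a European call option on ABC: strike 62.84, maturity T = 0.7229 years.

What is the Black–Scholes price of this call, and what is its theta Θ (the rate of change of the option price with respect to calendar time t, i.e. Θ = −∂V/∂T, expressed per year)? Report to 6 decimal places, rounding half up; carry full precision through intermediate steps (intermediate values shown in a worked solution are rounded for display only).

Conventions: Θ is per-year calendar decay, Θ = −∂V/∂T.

price = 28.460544
Θ = -4.579343

σ√T = 0.4573·√0.7229 = 0.388813
d₁ = (ln(S/K) + (r−q+σ²/2)T) / (σ√T) = (ln(88.53/62.84) + (0.075−0.0503+0.4573²/2)·0.7229) / 0.388813 = (0.342750 + 0.093443) / 0.388813 = 1.121859
d₂ = d₁ − σ√T = 1.121859 − 0.388813 = 0.733046
e^{−rT} = 0.947226
e^{−qT} = 0.964291
N(d₁) = 0.869039,  N(d₂) = 0.768235
Call price V = S·e^{−qT}·N(d₁) − K·e^{−rT}·N(d₂) = 74.188720 − 45.728176 = 28.460544
φ(d₁) = (1/√(2π))·e^{−d₁²/2} = 0.212626
Θ = −S·e^{−qT}·φ(d₁)·σ/(2√T) + q·S·e^{−qT}·N(d₁) − r·K·e^{−rT}·N(d₂) = −4.881422 + 3.731693 − 3.429613 = -4.579343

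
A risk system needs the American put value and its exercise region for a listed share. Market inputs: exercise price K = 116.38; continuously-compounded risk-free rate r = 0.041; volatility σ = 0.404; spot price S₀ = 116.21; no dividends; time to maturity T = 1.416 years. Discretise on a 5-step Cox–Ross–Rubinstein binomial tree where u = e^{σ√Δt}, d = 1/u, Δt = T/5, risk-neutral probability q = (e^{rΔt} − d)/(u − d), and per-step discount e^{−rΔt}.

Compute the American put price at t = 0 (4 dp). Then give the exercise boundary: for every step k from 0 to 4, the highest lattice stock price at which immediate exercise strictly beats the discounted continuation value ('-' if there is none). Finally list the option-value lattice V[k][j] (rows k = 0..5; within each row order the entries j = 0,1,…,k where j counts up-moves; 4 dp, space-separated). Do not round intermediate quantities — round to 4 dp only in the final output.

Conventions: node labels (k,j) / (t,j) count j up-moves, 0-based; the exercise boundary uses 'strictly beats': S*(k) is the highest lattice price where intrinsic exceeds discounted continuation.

Δt=0.28320, u=1.23986, d=0.80655, q=0.47341, disc=e^(-rΔt)=0.98846
k=5 terminal: V=max(K-S,0) → 76.7168 55.4080 22.6513 0.0000 0.0000 0.0000
k=4: j=0 S=49.1767 intr=67.2033 cont=65.8598 V=67.2033[EX]; j=1 S=75.5964 intr=40.7836 cont=39.4401 V=40.7836[EX]; j=2 S=116.2100 intr=0.1700 cont=11.7903 V=11.7903[hold]; j=3 S=178.6428 intr=0.0000 cont=0.0000 V=0.0000[hold]; j=4 S=274.6172 intr=0.0000 cont=0.0000 V=0.0000[hold]  S*(4)=75.5964
k=3: j=0 S=60.9720 intr=55.4080 cont=54.0645 V=55.4080[EX]; j=1 S=93.7287 intr=22.6513 cont=26.7455 V=26.7455[hold]; j=2 S=144.0836 intr=0.0000 cont=6.1370 V=6.1370[hold]; j=3 S=221.4913 intr=0.0000 cont=0.0000 V=0.0000[hold]  S*(3)=60.9720
k=2: j=0 S=75.5964 intr=40.7836 cont=41.3559 V=41.3559[hold]; j=1 S=116.2100 intr=0.1700 cont=16.7931 V=16.7931[hold]; j=2 S=178.6428 intr=0.0000 cont=3.1944 V=3.1944[hold]  S*(2)=-
k=1: j=0 S=93.7287 intr=22.6513 cont=29.3844 V=29.3844[hold]; j=1 S=144.0836 intr=0.0000 cont=10.2358 V=10.2358[hold]  S*(1)=-
k=0: j=0 S=116.2100 intr=0.1700 cont=20.0847 V=20.0847[hold]  S*(0)=-

price = 20.0847
boundary = - - - 60.9720 75.5964
tree:
20.0847
29.3844 10.2358
41.3559 16.7931 3.1944
55.4080 26.7455 6.1370 0.0000
67.2033 40.7836 11.7903 0.0000 0.0000
76.7168 55.4080 22.6513 0.0000 0.0000 0.0000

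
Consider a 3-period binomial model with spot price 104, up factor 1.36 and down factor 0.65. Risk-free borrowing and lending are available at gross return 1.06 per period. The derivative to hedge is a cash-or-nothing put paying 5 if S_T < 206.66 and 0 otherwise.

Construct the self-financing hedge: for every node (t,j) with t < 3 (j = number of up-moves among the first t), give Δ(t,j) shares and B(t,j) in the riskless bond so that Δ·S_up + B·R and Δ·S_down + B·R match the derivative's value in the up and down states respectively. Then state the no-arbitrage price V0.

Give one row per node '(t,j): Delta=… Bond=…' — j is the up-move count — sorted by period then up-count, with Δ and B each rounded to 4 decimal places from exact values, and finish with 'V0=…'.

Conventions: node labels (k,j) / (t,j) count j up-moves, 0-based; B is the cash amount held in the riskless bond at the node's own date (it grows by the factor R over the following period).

(0,0): Delta=-0.0201 Bond=5.4797
(1,0): Delta=0.0000 Bond=4.4500
(1,1): Delta=-0.0271 Bond=6.8025
(2,0): Delta=0.0000 Bond=4.7170
(2,1): Delta=0.0000 Bond=4.7170
(2,2): Delta=-0.0366 Bond=9.0353
V0=3.3897

The replicating-portfolio and risk-neutral prices coincide; use p* = (1.06−0.65)/(1.36−0.65) = 0.5775 for the latter.
Payoffs at expiry: V(3,0)=5.0000, V(3,1)=5.0000, V(3,2)=5.0000, V(3,3)=0.0000
(2,0): S=43.9400. Δ = (V_up−V_dn)/(S_up−S_dn) = (5.0000−5.0000)/(59.7584−28.5610) = 0.0000. V = [p*·5.0000 + (1−p*)·5.0000]/1.06 = 4.7170. B = V − Δ·S = 4.7170.
(2,1): S=91.9360. Δ = (V_up−V_dn)/(S_up−S_dn) = (5.0000−5.0000)/(125.0330−59.7584) = 0.0000. V = [p*·5.0000 + (1−p*)·5.0000]/1.06 = 4.7170. B = V − Δ·S = 4.7170.
(2,2): S=192.3584. Δ = (V_up−V_dn)/(S_up−S_dn) = (0.0000−5.0000)/(261.6074−125.0330) = -0.0366. V = [p*·0.0000 + (1−p*)·5.0000]/1.06 = 1.9931. B = V − Δ·S = 9.0353.
(1,0): S=67.6000. Δ = (V_up−V_dn)/(S_up−S_dn) = (4.7170−4.7170)/(91.9360−43.9400) = 0.0000. V = [p*·4.7170 + (1−p*)·4.7170]/1.06 = 4.4500. B = V − Δ·S = 4.4500.
(1,1): S=141.4400. Δ = (V_up−V_dn)/(S_up−S_dn) = (1.9931−4.7170)/(192.3584−91.9360) = -0.0271. V = [p*·1.9931 + (1−p*)·4.7170]/1.06 = 2.9661. B = V − Δ·S = 6.8025.
(0,0): S=104.0000. Δ = (V_up−V_dn)/(S_up−S_dn) = (2.9661−4.4500)/(141.4400−67.6000) = -0.0201. V = [p*·2.9661 + (1−p*)·4.4500]/1.06 = 3.3897. B = V − Δ·S = 5.4797.
Verification: the root portfolio costs Δ(0,0)·S0 + B(0,0) = 3.3897, matching V0.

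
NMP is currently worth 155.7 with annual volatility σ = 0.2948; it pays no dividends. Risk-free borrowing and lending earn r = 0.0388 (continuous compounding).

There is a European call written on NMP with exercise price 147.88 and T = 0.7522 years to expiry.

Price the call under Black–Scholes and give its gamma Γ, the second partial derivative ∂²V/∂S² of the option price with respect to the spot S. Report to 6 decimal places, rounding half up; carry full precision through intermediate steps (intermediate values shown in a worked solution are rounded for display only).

price = 22.008887
Γ = 0.009083

σ√T = 0.2948·√0.7522 = 0.255678
d₁ = (ln(S/K) + (r+σ²/2)T) / (σ√T) = (ln(155.7/147.88) + (0.0388+0.2948²/2)·0.7522) / 0.255678 = (0.051530 + 0.061871) / 0.255678 = 0.443530
d₂ = d₁ − σ√T = 0.443530 − 0.255678 = 0.187851
e^{−rT} = 0.971236
N(d₁) = 0.671309,  N(d₂) = 0.574503
Call price V = S·N(d₁) − K·e^{−rT}·N(d₂) = 104.522773 − 82.513886 = 22.008887
φ(d₁) = (1/√(2π))·e^{−d₁²/2} = 0.361571
Γ = φ(d₁) / (S·σ·√T) = 0.009083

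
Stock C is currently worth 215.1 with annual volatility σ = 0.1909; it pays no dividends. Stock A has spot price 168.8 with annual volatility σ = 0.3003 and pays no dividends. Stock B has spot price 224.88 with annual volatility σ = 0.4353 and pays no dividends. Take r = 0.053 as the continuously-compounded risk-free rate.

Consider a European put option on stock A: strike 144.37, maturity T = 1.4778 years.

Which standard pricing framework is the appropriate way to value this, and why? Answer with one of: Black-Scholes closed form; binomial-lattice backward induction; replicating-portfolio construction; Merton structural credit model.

Key observation: the strike-144.37 put on stock A is European-exercise on a continuously-modelled lognormal underlying, so its value is a single closed-form evaluation.

framework: Black-Scholes closed form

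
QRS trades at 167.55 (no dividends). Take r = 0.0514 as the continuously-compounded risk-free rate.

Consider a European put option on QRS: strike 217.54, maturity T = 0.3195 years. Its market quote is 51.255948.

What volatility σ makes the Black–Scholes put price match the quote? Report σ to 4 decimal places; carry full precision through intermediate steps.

sigma = 0.4691

At σ = 0.4691 the Black–Scholes value reproduces the quote:
σ√T = 0.4691·√0.3195 = 0.265156
d₁ = (ln(S/K) + (r+σ²/2)T) / (σ√T) = (ln(167.55/217.54) + (0.0514+0.4691²/2)·0.3195) / 0.265156 = (-0.261101 + 0.051576) / 0.265156 = -0.790196
d₂ = d₁ − σ√T = -0.790196 − 0.265156 = -1.055351
e^{−rT} = 0.983712
N(−d₁) = 0.785293,  N(−d₂) = 0.854368
V = K·e^{−rT}·N(−d₂) − S·N(−d₁) = 182.831838 − 131.575890 = 51.255948 (matching the quote); vega is positive throughout, so no other σ reproduces this price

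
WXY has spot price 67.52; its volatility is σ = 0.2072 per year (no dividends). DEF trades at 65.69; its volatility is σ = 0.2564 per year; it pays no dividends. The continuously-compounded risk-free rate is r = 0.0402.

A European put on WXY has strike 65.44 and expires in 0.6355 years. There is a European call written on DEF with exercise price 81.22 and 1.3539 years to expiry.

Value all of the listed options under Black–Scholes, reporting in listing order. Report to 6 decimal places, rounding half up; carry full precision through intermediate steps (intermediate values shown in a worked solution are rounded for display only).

[WXY put K=65.44]
σ√T = 0.2072·√0.6355 = 0.165176
d₁ = (ln(S/K) + (r+σ²/2)T) / (σ√T) = (ln(67.52/65.44) + (0.0402+0.2072²/2)·0.6355) / 0.165176 = (0.031290 + 0.039189) / 0.165176 = 0.426689
d₂ = d₁ − σ√T = 0.426689 − 0.165176 = 0.261513
e^{−rT} = 0.974776
N(−d₁) = 0.334803,  N(−d₂) = 0.396849
price = K·e^{−rT}·N(−d₂) − S·N(−d₁) = 25.314724 − 22.605898 = 2.708826
[DEF call K=81.22]
σ√T = 0.2564·√1.3539 = 0.298340
d₁ = (ln(S/K) + (r+σ²/2)T) / (σ√T) = (ln(65.69/81.22) + (0.0402+0.2564²/2)·1.3539) / 0.298340 = (-0.212215 + 0.098930) / 0.298340 = -0.379717
d₂ = d₁ − σ√T = -0.379717 − 0.298340 = -0.678057
e^{−rT} = 0.947028
N(d₁) = 0.352078,  N(d₂) = 0.248868
price = S·N(d₁) − K·e^{−rT}·N(d₂) = 23.127990 − 19.142318 = 3.985672

price(WXY put K=65.44) = 2.708826
price(DEF call K=81.22) = 3.985672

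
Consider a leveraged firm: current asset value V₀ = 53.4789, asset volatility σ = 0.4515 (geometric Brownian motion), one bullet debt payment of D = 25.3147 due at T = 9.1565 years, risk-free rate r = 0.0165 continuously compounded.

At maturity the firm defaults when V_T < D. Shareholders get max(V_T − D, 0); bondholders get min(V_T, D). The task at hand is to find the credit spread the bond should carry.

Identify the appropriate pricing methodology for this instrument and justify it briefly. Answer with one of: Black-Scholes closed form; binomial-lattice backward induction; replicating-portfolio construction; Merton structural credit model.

Key observation: a levered firm with one bullet debt due at 9.1565 years is the canonical structural-credit setup: equity is a call on the firm's assets struck at the face value.

framework: Merton structural credit model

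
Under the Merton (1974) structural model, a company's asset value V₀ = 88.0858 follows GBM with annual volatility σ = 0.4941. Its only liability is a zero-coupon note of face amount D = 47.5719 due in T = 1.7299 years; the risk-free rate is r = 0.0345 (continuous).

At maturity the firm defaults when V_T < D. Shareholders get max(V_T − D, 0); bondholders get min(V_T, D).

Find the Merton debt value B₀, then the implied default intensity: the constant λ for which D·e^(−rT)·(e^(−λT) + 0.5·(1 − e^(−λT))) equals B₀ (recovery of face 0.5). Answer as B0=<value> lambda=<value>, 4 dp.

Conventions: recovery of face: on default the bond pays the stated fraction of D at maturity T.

With assets at 88.0858 and a single debt payment of 47.5719 at 1.7299 years:
d₁ = [ln(V₀/D) + (r + σ²/2)T] / (σ√T)
   = [ln(88.0858/47.5719) + (0.0345 + 0.5·0.4941²)·1.7299] / (0.4941·√1.7299)
   = [0.616069 + 0.270846] / 0.649868 = 1.364761
d₂ = d₁ − σ√T = 1.364761 − 0.649868 = 0.714893
N(d₁) = 0.913836,  N(d₂) = 0.762662,  e^(−rT) = 0.942064
E₀ = V₀·N(d₁) − D·e^(−rT)·N(d₂)
   = 88.0858·0.913836 − 47.5719·0.942064·0.762662 = 46.316647
B₀ = V₀ − E₀ = 88.0858 − 46.316647 = 41.769153
e^(−λT) = (B₀·e^(rT)/D − 0.5)/(1 − 0.5) = (41.7692·1.061498/47.5719 − 0.5)/0.5 = 0.86403912
λ = −ln(0.86403912)/1.7299 = 0.084477

B0=41.7692 lambda=0.0845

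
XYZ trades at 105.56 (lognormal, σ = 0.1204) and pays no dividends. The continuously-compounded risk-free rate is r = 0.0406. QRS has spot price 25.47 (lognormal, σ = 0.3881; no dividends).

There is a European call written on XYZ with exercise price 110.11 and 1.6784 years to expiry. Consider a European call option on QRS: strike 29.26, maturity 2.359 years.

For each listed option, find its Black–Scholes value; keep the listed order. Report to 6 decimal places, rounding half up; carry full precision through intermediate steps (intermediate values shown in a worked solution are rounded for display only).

price(XYZ call K=110.11) = 7.918937
price(QRS call K=29.26) = 5.555847

[XYZ call K=110.11]
σ√T = 0.1204·√1.6784 = 0.155982
d₁ = (ln(S/K) + (r+σ²/2)T) / (σ√T) = (ln(105.56/110.11) + (0.0406+0.1204²/2)·1.6784) / 0.155982 = (-0.042200 + 0.080308) / 0.155982 = 0.244310
d₂ = d₁ − σ√T = 0.244310 − 0.155982 = 0.088328
e^{−rT} = 0.934127
N(d₁) = 0.596504,  N(d₂) = 0.535192
price = S·N(d₁) − K·e^{−rT}·N(d₂) = 62.967009 − 55.048071 = 7.918937
[QRS call K=29.26]
σ√T = 0.3881·√2.359 = 0.596084
d₁ = (ln(S/K) + (r+σ²/2)T) / (σ√T) = (ln(25.47/29.26) + (0.0406+0.3881²/2)·2.359) / 0.596084 = (-0.138720 + 0.273434) / 0.596084 = 0.225997
d₂ = d₁ − σ√T = 0.225997 − 0.596084 = -0.370087
e^{−rT} = 0.908668
N(d₁) = 0.589398,  N(d₂) = 0.355659
price = S·N(d₁) − K·e^{−rT}·N(d₂) = 15.011974 − 9.456127 = 5.555847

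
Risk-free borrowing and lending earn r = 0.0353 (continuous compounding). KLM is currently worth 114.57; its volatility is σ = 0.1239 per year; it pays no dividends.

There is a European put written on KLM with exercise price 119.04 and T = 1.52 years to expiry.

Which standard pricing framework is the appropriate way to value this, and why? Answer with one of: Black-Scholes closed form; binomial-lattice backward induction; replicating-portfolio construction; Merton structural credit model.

Key observation: everything needed for the exact continuous-time valuation of the European put on KLM (strike 119.04) is given, and no feature rules the closed form out.

framework: Black-Scholes closed form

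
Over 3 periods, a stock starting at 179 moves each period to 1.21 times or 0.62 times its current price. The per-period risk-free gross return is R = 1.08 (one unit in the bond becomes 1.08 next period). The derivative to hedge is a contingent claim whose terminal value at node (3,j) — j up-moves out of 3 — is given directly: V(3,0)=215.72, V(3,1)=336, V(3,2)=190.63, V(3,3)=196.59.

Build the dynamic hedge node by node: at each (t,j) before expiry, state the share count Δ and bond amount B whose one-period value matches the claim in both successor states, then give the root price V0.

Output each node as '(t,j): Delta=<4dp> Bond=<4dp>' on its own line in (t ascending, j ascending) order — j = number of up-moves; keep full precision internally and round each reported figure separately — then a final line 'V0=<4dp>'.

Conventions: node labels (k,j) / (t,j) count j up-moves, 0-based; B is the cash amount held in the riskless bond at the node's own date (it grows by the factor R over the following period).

Since d<R<u, set p* = (R−d)/(u−d) = 0.7797; price each node as the discounted p*-expectation of its children.
Payoffs at expiry: V(3,0)=215.7200, V(3,1)=336.0000, V(3,2)=190.6300, V(3,3)=196.5900
  t=2,j=0: stock 68.8076 → up 83.2572 (V=336.0000), down 42.6607 (V=215.7200). Price 286.5719; hedge Δ=2.9628, bond B=82.7075.
  t=2,j=1: stock 134.2858 → up 162.4858 (V=190.6300), down 83.2572 (V=336.0000). Price 206.1673; hedge Δ=-1.8348, bond B=452.5571.
  t=2,j=2: stock 262.0739 → up 317.1094 (V=196.5900), down 162.4858 (V=190.6300). Price 180.8118; hedge Δ=0.0385, bond B=170.7101.
  t=1,j=0: stock 110.9800 → up 134.2858 (V=206.1673), down 68.8076 (V=286.5719). Price 207.2996; hedge Δ=-1.2280, bond B=343.5785.
  t=1,j=1: stock 216.5900 → up 262.0739 (V=180.8118), down 134.2858 (V=206.1673). Price 172.5913; hedge Δ=-0.1984, bond B=215.5667.
  t=0,j=0: stock 179.0000 → up 216.5900 (V=172.5913), down 110.9800 (V=207.2996). Price 166.8879; hedge Δ=-0.3286, bond B=225.7154.
Check: Δ(0,0)·S0 + B(0,0) = 166.8879 = V0.

(0,0): Delta=-0.3286 Bond=225.7154
(1,0): Delta=-1.2280 Bond=343.5785
(1,1): Delta=-0.1984 Bond=215.5667
(2,0): Delta=2.9628 Bond=82.7075
(2,1): Delta=-1.8348 Bond=452.5571
(2,2): Delta=0.0385 Bond=170.7101
V0=166.8879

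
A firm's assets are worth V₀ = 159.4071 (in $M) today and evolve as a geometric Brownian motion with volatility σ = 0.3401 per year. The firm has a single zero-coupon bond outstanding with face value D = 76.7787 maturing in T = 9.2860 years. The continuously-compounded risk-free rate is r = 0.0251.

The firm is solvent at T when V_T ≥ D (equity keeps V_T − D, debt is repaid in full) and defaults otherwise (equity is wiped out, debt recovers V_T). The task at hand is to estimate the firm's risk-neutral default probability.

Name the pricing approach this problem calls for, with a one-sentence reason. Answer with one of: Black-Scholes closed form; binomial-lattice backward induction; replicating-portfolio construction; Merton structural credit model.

Key observation: a levered firm with one bullet debt due at 9.2860 years is the canonical structural-credit setup: equity is a call on the firm's assets struck at the face value.

framework: Merton structural credit model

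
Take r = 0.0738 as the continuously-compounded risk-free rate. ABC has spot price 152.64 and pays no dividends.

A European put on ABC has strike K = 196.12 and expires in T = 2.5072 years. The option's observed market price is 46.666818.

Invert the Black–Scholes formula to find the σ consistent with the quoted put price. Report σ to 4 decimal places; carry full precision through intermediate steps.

sigma = 0.4220

At σ = 0.4220 the Black–Scholes value reproduces the quote:
σ√T = 0.422·√2.5072 = 0.668201
d₁ = (ln(S/K) + (r+σ²/2)T) / (σ√T) = (ln(152.64/196.12) + (0.0738+0.422²/2)·2.5072) / 0.668201 = (-0.250645 + 0.408277) / 0.668201 = 0.235907
d₂ = d₁ − σ√T = 0.235907 − 0.668201 = -0.432294
e^{−rT} = 0.831078
N(−d₁) = 0.406753,  N(−d₂) = 0.667236
V = K·e^{−rT}·N(−d₂) − S·N(−d₁) = 108.753532 − 62.086713 = 46.666818 (the quoted price), and the Black–Scholes price is strictly increasing in σ, so σ is unique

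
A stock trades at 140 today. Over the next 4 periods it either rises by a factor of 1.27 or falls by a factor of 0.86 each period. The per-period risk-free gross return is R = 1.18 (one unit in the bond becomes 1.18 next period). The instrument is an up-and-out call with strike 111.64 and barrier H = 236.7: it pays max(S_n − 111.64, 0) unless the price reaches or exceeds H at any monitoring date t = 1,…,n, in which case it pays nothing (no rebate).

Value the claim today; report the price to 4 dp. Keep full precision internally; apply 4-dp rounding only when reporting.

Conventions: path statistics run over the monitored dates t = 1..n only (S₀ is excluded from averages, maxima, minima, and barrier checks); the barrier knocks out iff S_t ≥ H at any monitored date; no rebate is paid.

price = 5.0541

No-arbitrage gives p* = (R−d)/(u−d) = 0.7805: enumerate every path, weight its payoff by its p*-probability, and discount by R^4.
Enumerate all 2^4 = 16 price paths (U = up ×1.27, D = down ×0.86); each path with k up-moves has probability p*^k·(1−p*)^(4−k).
DDDD: M=120.4000, payoff=0.0000, prob=0.002322
UDDD: M=177.8000, payoff=1.4508, prob=0.008255
DUDD: M=152.9080, payoff=1.4508, prob=0.008255
UUDD: M=225.8060, payoff=55.3661, prob=0.029353
DDUD: M=131.5009, payoff=1.4508, prob=0.008255
UDUD: M=194.1932, payoff=55.3661, prob=0.029353
DUUD: M=194.1932, payoff=55.3661, prob=0.029353
UUUD: M=286.7736, payoff=0.0000, prob=0.104366
DDDU: M=120.4000, payoff=1.4508, prob=0.008255
UDDU: M=177.8000, payoff=55.3661, prob=0.029353
DUDU: M=167.0061, payoff=55.3661, prob=0.029353
UUDU: M=246.6253, payoff=0.0000, prob=0.104366
DDUU: M=167.0061, payoff=55.3661, prob=0.029353
UDUU: M=246.6253, payoff=0.0000, prob=0.104366
DUUU: M=246.6253, payoff=0.0000, prob=0.104366
UUUU: M=364.2025, payoff=0.0000, prob=0.371077
Price = Σ prob·payoff / R^4 = 9.798811 / 1.938778 = 5.0541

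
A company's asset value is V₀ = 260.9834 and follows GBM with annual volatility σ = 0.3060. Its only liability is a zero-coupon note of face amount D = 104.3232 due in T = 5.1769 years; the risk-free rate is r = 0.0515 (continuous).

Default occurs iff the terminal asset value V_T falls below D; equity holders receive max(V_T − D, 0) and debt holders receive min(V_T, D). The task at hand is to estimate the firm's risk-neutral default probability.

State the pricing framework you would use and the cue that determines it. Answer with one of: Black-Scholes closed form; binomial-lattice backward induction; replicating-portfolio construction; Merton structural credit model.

Key observation: with the firm-asset dynamics (V₀ = 260.9834) and a single zero-coupon liability of face 104.3232 given, debt value, spread, and default probability all derive from the option view of the balance sheet.

framework: Merton structural credit model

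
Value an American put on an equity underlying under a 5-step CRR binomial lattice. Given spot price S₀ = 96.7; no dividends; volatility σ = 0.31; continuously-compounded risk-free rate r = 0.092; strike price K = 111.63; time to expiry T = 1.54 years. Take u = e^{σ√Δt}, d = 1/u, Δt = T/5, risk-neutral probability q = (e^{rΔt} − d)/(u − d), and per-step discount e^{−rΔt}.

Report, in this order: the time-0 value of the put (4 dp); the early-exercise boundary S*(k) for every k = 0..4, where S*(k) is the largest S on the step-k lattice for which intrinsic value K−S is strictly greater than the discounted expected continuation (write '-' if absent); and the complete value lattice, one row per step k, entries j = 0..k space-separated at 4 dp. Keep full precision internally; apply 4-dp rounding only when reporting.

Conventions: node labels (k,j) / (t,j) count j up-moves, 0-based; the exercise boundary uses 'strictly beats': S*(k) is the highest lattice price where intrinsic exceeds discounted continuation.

price = 18.3180
boundary = - 81.4159 68.5475 81.4159 96.7000
tree:
18.3180
30.2141 9.1676
43.0825 17.0080 2.9824
53.9169 30.2141 6.6728 0.0000
63.0389 43.0825 14.9300 0.0000 0.0000
70.7190 53.9169 30.2141 0.0000 0.0000 0.0000

Δt=0.30800  u=1.18773  d=0.84194  q=0.54021  discount=0.97206
step 5 (expiry): payoffs max(K−S,0) = 70.7190 53.9169 30.2141 0.0000 0.0000 0.0000
step 4: (k=4,j=0): S=48.5911, K−S=63.0389, hold=59.9201 ⇒ V=63.0389 exercise | (k=4,j=1): S=68.5475, K−S=43.0825, hold=39.9637 ⇒ V=43.0825 exercise | (k=4,j=2): S=96.7000, K−S=14.9300, hold=13.5039 ⇒ V=14.9300 exercise | (k=4,j=3): S=136.4147, K−S=0.0000, hold=0.0000 ⇒ V=0.0000 continue | (k=4,j=4): S=192.4402, K−S=0.0000, hold=0.0000 ⇒ V=0.0000 continue  boundary S*=96.7000
step 3: (k=3,j=0): S=57.7131, K−S=53.9169, hold=50.7981 ⇒ V=53.9169 exercise | (k=3,j=1): S=81.4159, K−S=30.2141, hold=27.0954 ⇒ V=30.2141 exercise | (k=3,j=2): S=114.8534, K−S=0.0000, hold=6.6728 ⇒ V=6.6728 continue | (k=3,j=3): S=162.0237, K−S=0.0000, hold=0.0000 ⇒ V=0.0000 continue  boundary S*=81.4159
step 2: (k=2,j=0): S=68.5475, K−S=43.0825, hold=39.9637 ⇒ V=43.0825 exercise | (k=2,j=1): S=96.7000, K−S=14.9300, hold=17.0080 ⇒ V=17.0080 continue | (k=2,j=2): S=136.4147, K−S=0.0000, hold=2.9824 ⇒ V=2.9824 continue  boundary S*=68.5475
step 1: (k=1,j=0): S=81.4159, K−S=30.2141, hold=28.1865 ⇒ V=30.2141 exercise | (k=1,j=1): S=114.8534, K−S=0.0000, hold=9.1676 ⇒ V=9.1676 continue  boundary S*=81.4159
step 0: (k=0,j=0): S=96.7000, K−S=14.9300, hold=18.3180 ⇒ V=18.3180 continue  boundary S*=-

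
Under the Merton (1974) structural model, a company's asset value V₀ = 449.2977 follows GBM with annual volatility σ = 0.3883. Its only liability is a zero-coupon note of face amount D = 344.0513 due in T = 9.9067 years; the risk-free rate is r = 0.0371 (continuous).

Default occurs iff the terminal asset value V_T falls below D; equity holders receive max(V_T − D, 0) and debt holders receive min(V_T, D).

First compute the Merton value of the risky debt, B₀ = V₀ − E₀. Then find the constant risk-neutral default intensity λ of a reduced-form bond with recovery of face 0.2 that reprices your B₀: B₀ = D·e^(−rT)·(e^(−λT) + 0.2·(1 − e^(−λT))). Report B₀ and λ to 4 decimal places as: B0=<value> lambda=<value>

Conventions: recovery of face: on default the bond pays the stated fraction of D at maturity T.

With assets at 449.2977 and a single debt payment of 344.0513 at 9.9067 years:
d₁ = [ln(V₀/D) + (r + σ²/2)T] / (σ√T)
   = [ln(449.2977/344.0513) + (0.0371 + 0.5·0.3883²)·9.9067] / (0.3883·√9.9067)
   = [0.266895 + 1.114389] / 1.222171 = 1.130189
d₂ = d₁ − σ√T = 1.130189 − 1.222171 = -0.091982
N(d₁) = 0.870802,  N(d₂) = 0.463356,  e^(−rT) = 0.692437
E₀ = V₀·N(d₁) − D·e^(−rT)·N(d₂)
   = 449.2977·0.870802 − 344.0513·0.692437·0.463356 = 280.862118
B₀ = V₀ − E₀ = 449.2977 − 280.862118 = 168.435582
e^(−λT) = (B₀·e^(rT)/D − 0.2)/(1 − 0.2) = (168.4356·1.444175/344.0513 − 0.2)/0.8 = 0.63377288
λ = −ln(0.63377288)/9.9067 = 0.046036

B0=168.4356 lambda=0.0460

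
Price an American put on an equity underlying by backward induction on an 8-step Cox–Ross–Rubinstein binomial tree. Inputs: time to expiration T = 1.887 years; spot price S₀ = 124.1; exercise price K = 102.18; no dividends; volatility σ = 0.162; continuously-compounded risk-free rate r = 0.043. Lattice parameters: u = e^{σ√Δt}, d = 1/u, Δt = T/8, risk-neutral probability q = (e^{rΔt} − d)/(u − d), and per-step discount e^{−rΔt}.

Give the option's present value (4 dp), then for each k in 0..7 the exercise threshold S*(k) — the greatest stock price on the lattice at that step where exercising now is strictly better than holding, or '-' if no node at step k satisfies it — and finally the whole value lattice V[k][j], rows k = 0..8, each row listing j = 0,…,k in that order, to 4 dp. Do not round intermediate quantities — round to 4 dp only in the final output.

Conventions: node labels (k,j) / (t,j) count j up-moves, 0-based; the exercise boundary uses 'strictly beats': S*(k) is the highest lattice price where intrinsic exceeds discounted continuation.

price = 1.3429
boundary = - - - - - 83.7382 90.5927 83.7382
tree:
1.3429
2.4122 0.4754
4.2301 0.9399 0.0967
7.2007 1.8299 0.2147 0.0000
11.8050 3.4922 0.4766 0.0000 0.0000
18.4418 6.4864 1.0584 0.0000 0.0000 0.0000
24.7777 11.5873 2.3501 0.0000 0.0000 0.0000 0.0000
30.6342 18.4418 5.2183 0.0000 0.0000 0.0000 0.0000 0.0000
36.0475 24.7777 11.5873 0.0000 0.0000 0.0000 0.0000 0.0000 0.0000

Δt=0.23588  u=1.08186  d=0.92434  q=0.54506  discount=0.98991
step 8 (expiry): payoffs max(K−S,0) = 36.0475 24.7777 11.5873 0.0000 0.0000 0.0000 0.0000 0.0000 0.0000
step 7: (k=7,j=0): S=71.5458, K−S=30.6342, hold=29.6030 ⇒ V=30.6342 exercise | (k=7,j=1): S=83.7382, K−S=18.4418, hold=17.4107 ⇒ V=18.4418 exercise | (k=7,j=2): S=98.0083, K−S=4.1717, hold=5.2183 ⇒ V=5.2183 continue | (k=7,j=3): S=114.7102, K−S=0.0000, hold=0.0000 ⇒ V=0.0000 continue | (k=7,j=4): S=134.2584, K−S=0.0000, hold=0.0000 ⇒ V=0.0000 continue | (k=7,j=5): S=157.1378, K−S=0.0000, hold=0.0000 ⇒ V=0.0000 continue | (k=7,j=6): S=183.9162, K−S=0.0000, hold=0.0000 ⇒ V=0.0000 continue | (k=7,j=7): S=215.2579, K−S=0.0000, hold=0.0000 ⇒ V=0.0000 continue  boundary S*=83.7382
step 6: (k=6,j=0): S=77.4023, K−S=24.7777, hold=23.7465 ⇒ V=24.7777 exercise | (k=6,j=1): S=90.5927, K−S=11.5873, hold=11.1209 ⇒ V=11.5873 exercise | (k=6,j=2): S=106.0309, K−S=0.0000, hold=2.3501 ⇒ V=2.3501 continue | (k=6,j=3): S=124.1000, K−S=0.0000, hold=0.0000 ⇒ V=0.0000 continue | (k=6,j=4): S=145.2483, K−S=0.0000, hold=0.0000 ⇒ V=0.0000 continue | (k=6,j=5): S=170.0005, K−S=0.0000, hold=0.0000 ⇒ V=0.0000 continue | (k=6,j=6): S=198.9709, K−S=0.0000, hold=0.0000 ⇒ V=0.0000 continue  boundary S*=90.5927
step 5: (k=5,j=0): S=83.7382, K−S=18.4418, hold=17.4107 ⇒ V=18.4418 exercise | (k=5,j=1): S=98.0083, K−S=4.1717, hold=6.4864 ⇒ V=6.4864 continue | (k=5,j=2): S=114.7102, K−S=0.0000, hold=1.0584 ⇒ V=1.0584 continue | (k=5,j=3): S=134.2584, K−S=0.0000, hold=0.0000 ⇒ V=0.0000 continue | (k=5,j=4): S=157.1378, K−S=0.0000, hold=0.0000 ⇒ V=0.0000 continue | (k=5,j=5): S=183.9162, K−S=0.0000, hold=0.0000 ⇒ V=0.0000 continue  boundary S*=83.7382
step 4: (k=4,j=0): S=90.5927, K−S=11.5873, hold=11.8050 ⇒ V=11.8050 continue | (k=4,j=1): S=106.0309, K−S=0.0000, hold=3.4922 ⇒ V=3.4922 continue | (k=4,j=2): S=124.1000, K−S=0.0000, hold=0.4766 ⇒ V=0.4766 continue | (k=4,j=3): S=145.2483, K−S=0.0000, hold=0.0000 ⇒ V=0.0000 continue | (k=4,j=4): S=170.0005, K−S=0.0000, hold=0.0000 ⇒ V=0.0000 continue  boundary S*=-
step 3: (k=3,j=0): S=98.0083, K−S=4.1717, hold=7.2007 ⇒ V=7.2007 continue | (k=3,j=1): S=114.7102, K−S=0.0000, hold=1.8299 ⇒ V=1.8299 continue | (k=3,j=2): S=134.2584, K−S=0.0000, hold=0.2147 ⇒ V=0.2147 continue | (k=3,j=3): S=157.1378, K−S=0.0000, hold=0.0000 ⇒ V=0.0000 continue  boundary S*=-
step 2: (k=2,j=0): S=106.0309, K−S=0.0000, hold=4.2301 ⇒ V=4.2301 continue | (k=2,j=1): S=124.1000, K−S=0.0000, hold=0.9399 ⇒ V=0.9399 continue | (k=2,j=2): S=145.2483, K−S=0.0000, hold=0.0967 ⇒ V=0.0967 continue  boundary S*=-
step 1: (k=1,j=0): S=114.7102, K−S=0.0000, hold=2.4122 ⇒ V=2.4122 continue | (k=1,j=1): S=134.2584, K−S=0.0000, hold=0.4754 ⇒ V=0.4754 continue  boundary S*=-
step 0: (k=0,j=0): S=124.1000, K−S=0.0000, hold=1.3429 ⇒ V=1.3429 continue  boundary S*=-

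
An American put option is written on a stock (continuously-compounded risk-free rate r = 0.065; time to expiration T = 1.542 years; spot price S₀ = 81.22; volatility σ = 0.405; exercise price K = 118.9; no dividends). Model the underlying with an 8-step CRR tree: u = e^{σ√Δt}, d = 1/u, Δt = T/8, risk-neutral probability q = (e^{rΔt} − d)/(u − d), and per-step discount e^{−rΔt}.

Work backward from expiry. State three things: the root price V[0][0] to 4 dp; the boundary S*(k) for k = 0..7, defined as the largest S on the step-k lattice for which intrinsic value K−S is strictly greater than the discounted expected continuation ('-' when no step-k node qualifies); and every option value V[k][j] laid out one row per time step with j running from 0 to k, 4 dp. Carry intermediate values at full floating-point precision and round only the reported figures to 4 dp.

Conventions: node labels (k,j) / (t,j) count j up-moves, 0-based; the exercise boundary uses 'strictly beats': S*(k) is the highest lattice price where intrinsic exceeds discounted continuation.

price = 39.1432
boundary = - 67.9895 56.9142 67.9895 81.2200 67.9895 81.2200 97.0251
tree:
39.1432
50.9105 27.9463
61.9858 38.4020 17.8221
71.2570 50.9105 26.4176 9.3666
79.0179 61.9858 37.6800 15.4175 3.3327
85.5146 71.2570 50.9105 24.6283 6.2624 0.3804
90.9530 79.0179 61.9858 37.6800 11.7269 0.7567 0.0000
95.5055 85.5146 71.2570 50.9105 21.8749 1.5052 0.0000 0.0000
99.3164 90.9530 79.0179 61.9858 37.6800 2.9941 0.0000 0.0000 0.0000

params: Δt=0.19275 u=1.19460 d=0.83710 q=0.49093 e^(-rΔt)=0.98755
t_8 payoffs: 99.3164 90.9530 79.0179 61.9858 37.6800 2.9941 0.0000 0.0000 0.0000
t_7: node(7,0) S=23.3945 payoff=95.5055 vs cont=94.0251 → 95.5055 [stop]  node(7,1) S=33.3854 payoff=85.5146 vs cont=84.0342 → 85.5146 [stop]  node(7,2) S=47.6430 payoff=71.2570 vs cont=69.7766 → 71.2570 [stop]  node(7,3) S=67.9895 payoff=50.9105 vs cont=49.4301 → 50.9105 [stop]  node(7,4) S=97.0251 payoff=21.8749 vs cont=20.3945 → 21.8749 [stop]  node(7,5) S=138.4607 payoff=0.0000 vs cont=1.5052 → 1.5052 [wait]  node(7,6) S=197.5918 payoff=0.0000 vs cont=0.0000 → 0.0000 [wait]  node(7,7) S=281.9755 payoff=0.0000 vs cont=0.0000 → 0.0000 [wait]  ⇒ S*(7)=97.0251
t_6: node(6,0) S=27.9470 payoff=90.9530 vs cont=89.4726 → 90.9530 [stop]  node(6,1) S=39.8821 payoff=79.0179 vs cont=77.5375 → 79.0179 [stop]  node(6,2) S=56.9142 payoff=61.9858 vs cont=60.5054 → 61.9858 [stop]  node(6,3) S=81.2200 payoff=37.6800 vs cont=36.1996 → 37.6800 [stop]  node(6,4) S=115.9059 payoff=2.9941 vs cont=11.7269 → 11.7269 [wait]  node(6,5) S=165.4047 payoff=0.0000 vs cont=0.7567 → 0.7567 [wait]  node(6,6) S=236.0425 payoff=0.0000 vs cont=0.0000 → 0.0000 [wait]  ⇒ S*(6)=81.2200
t_5: node(5,0) S=33.3854 payoff=85.5146 vs cont=84.0342 → 85.5146 [stop]  node(5,1) S=47.6430 payoff=71.2570 vs cont=69.7766 → 71.2570 [stop]  node(5,2) S=67.9895 payoff=50.9105 vs cont=49.4301 → 50.9105 [stop]  node(5,3) S=97.0251 payoff=21.8749 vs cont=24.6283 → 24.6283 [wait]  node(5,4) S=138.4607 payoff=0.0000 vs cont=6.2624 → 6.2624 [wait]  node(5,5) S=197.5918 payoff=0.0000 vs cont=0.3804 → 0.3804 [wait]  ⇒ S*(5)=67.9895
t_4: node(4,0) S=39.8821 payoff=79.0179 vs cont=77.5375 → 79.0179 [stop]  node(4,1) S=56.9142 payoff=61.9858 vs cont=60.5054 → 61.9858 [stop]  node(4,2) S=81.2200 payoff=37.6800 vs cont=37.5345 → 37.6800 [stop]  node(4,3) S=115.9059 payoff=2.9941 vs cont=15.4175 → 15.4175 [wait]  node(4,4) S=165.4047 payoff=0.0000 vs cont=3.3327 → 3.3327 [wait]  ⇒ S*(4)=81.2200
t_3: node(3,0) S=47.6430 payoff=71.2570 vs cont=69.7766 → 71.2570 [stop]  node(3,1) S=67.9895 payoff=50.9105 vs cont=49.4301 → 50.9105 [stop]  node(3,2) S=97.0251 payoff=21.8749 vs cont=26.4176 → 26.4176 [wait]  node(3,3) S=138.4607 payoff=0.0000 vs cont=9.3666 → 9.3666 [wait]  ⇒ S*(3)=67.9895
t_2: node(2,0) S=56.9142 payoff=61.9858 vs cont=60.5054 → 61.9858 [stop]  node(2,1) S=81.2200 payoff=37.6800 vs cont=38.4020 → 38.4020 [wait]  node(2,2) S=115.9059 payoff=2.9941 vs cont=17.8221 → 17.8221 [wait]  ⇒ S*(2)=56.9142
t_1: node(1,0) S=67.9895 payoff=50.9105 vs cont=49.7802 → 50.9105 [stop]  node(1,1) S=97.0251 payoff=21.8749 vs cont=27.9463 → 27.9463 [wait]  ⇒ S*(1)=67.9895
t_0: node(0,0) S=81.2200 payoff=37.6800 vs cont=39.1432 → 39.1432 [wait]  ⇒ S*(0)=-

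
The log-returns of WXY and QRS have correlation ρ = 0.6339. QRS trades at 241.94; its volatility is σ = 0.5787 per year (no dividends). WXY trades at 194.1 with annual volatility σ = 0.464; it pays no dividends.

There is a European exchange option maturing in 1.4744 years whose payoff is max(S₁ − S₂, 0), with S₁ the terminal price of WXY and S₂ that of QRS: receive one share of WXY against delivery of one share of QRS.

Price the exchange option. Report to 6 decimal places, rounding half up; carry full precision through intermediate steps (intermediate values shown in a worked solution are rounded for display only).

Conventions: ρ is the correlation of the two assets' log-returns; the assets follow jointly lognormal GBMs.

exchange price = 27.420900

σ_eff = √(σ₁² + σ₂² − 2ρσ₁σ₂) = √(0.464² + 0.5787² − 2·0.6339·0.464·0.5787) = 0.458000
d₁ = (ln(S₁/S₂) + (q₂ − q₁ + σ_eff²/2)T) / (σ_eff√T) = (ln(194.1/241.94) + (0.0 − 0.0 + 0.104882)·1.4744) / 0.556126 = -0.118099
d₂ = d₁ − σ_eff√T = -0.118099 − 0.556126 = -0.674225
N(d₁) = 0.452994,  N(d₂) = 0.250084
V = S₁·e^{−q₁T}·N(d₁) − S₂·e^{−q₂T}·N(d₂) = 87.926218 − 60.505318 = 27.420900
Key observation: the rate r is irrelevant here: denominating values in QRS turns the exchange into a ratio option on S₁/S₂, and discounting at r drops out.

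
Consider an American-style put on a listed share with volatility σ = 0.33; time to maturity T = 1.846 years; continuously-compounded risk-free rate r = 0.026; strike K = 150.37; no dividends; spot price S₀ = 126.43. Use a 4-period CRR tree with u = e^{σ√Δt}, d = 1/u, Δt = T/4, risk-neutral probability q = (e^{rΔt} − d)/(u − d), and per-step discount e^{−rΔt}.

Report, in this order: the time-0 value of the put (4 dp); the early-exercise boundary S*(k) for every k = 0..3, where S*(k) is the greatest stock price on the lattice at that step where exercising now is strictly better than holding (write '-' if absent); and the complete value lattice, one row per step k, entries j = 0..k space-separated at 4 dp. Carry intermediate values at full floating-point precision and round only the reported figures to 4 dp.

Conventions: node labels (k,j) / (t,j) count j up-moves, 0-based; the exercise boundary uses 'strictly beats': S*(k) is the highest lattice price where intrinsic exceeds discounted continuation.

price = 35.8255
boundary = - - 80.7474 101.0391
tree:
35.8255
51.1077 19.5721
69.6226 31.6136 6.5433
85.8391 49.3309 12.5159 0.0000
98.7988 69.6226 23.9400 0.0000 0.0000

Δt=0.46150  u=1.25130  d=0.79917  q=0.47089  discount=0.98807
step 4 (expiry): payoffs max(K−S,0) = 98.7988 69.6226 23.9400 0.0000 0.0000
step 3: (k=3,j=0): S=64.5309, K−S=85.8391, hold=84.0456 ⇒ V=85.8391 exercise | (k=3,j=1): S=101.0391, K−S=49.3309, hold=47.5374 ⇒ V=49.3309 exercise | (k=3,j=2): S=158.2016, K−S=0.0000, hold=12.5159 ⇒ V=12.5159 continue | (k=3,j=3): S=247.7037, K−S=0.0000, hold=0.0000 ⇒ V=0.0000 continue  boundary S*=101.0391
step 2: (k=2,j=0): S=80.7474, K−S=69.6226, hold=67.8291 ⇒ V=69.6226 exercise | (k=2,j=1): S=126.4300, K−S=23.9400, hold=31.6136 ⇒ V=31.6136 continue | (k=2,j=2): S=197.9574, K−S=0.0000, hold=6.5433 ⇒ V=6.5433 continue  boundary S*=80.7474
step 1: (k=1,j=0): S=101.0391, K−S=49.3309, hold=51.1077 ⇒ V=51.1077 continue | (k=1,j=1): S=158.2016, K−S=0.0000, hold=19.5721 ⇒ V=19.5721 continue  boundary S*=-
step 0: (k=0,j=0): S=126.4300, K−S=23.9400, hold=35.8255 ⇒ V=35.8255 continue  boundary S*=-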